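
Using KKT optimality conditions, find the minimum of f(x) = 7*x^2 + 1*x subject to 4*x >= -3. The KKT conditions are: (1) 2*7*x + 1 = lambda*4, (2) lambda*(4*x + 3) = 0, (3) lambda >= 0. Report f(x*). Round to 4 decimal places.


Step 1: Try lambda = 0 (constraint inactive).
Stationarity: 2*7*x + 1 = 0
x* = -1/(2*7) = -1/14 = -0.0714 (rounded; the exact value -1/14 is used below)
Check constraint: 4*-0.0714 = -0.2856 >= -3 -- satisfied.
Step 2: Compute optimal value.
f(x*) = 7*(-1/14)^2 + 1*(-1/14) = -0.0357


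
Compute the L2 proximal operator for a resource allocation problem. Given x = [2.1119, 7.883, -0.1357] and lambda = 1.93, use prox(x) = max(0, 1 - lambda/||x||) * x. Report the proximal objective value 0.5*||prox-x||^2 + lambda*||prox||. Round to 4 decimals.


Step 1: Compute ||x||.
||x|| = 8.1621
Step 2: Compute scaling factor.
scale = max(0, 1 - 1.93/8.1621) = 0.7635
Step 3: prox(x) = [1.6125, 6.019, -0.1036]
||prox(x)|| = 6.2321
Step 4: Proximal objective.
0.5*||prox-x||^2 = 1.8625
lambda*||prox|| = 12.028
Total = 13.8904


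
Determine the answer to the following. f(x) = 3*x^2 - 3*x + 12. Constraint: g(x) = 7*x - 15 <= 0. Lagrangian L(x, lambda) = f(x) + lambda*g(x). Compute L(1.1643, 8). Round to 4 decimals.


Step 1: Evaluate f(x).
f(1.1643) = 3*1.1643^2 - 3*1.1643 + 12 = 12.5739
Step 2: Evaluate g(x).
g(1.1643) = 7*1.1643 - 15 = -6.8499
Step 3: Compute Lagrangian.
L = 12.5739 + 8*-6.8499 = -42.2253


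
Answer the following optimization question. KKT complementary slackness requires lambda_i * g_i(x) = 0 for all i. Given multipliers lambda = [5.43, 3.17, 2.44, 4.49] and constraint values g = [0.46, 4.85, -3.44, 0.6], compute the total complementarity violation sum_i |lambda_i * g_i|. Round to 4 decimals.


KKT complementary slackness check:
lambda_1 * g_1 = 5.43 * 0.46 = 2.4978
lambda_2 * g_2 = 3.17 * 4.85 = 15.3745
lambda_3 * g_3 = 2.44 * -3.44 = -8.3936
lambda_4 * g_4 = 4.49 * 0.6 = 2.694
Total violation = 2.4978 + 15.3745 + 8.3936 + 2.694 = 28.9599


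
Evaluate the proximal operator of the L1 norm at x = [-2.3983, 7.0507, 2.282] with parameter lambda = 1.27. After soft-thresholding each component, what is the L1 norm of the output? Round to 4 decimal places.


Soft-thresholding with lambda = 1.27:
prox(-2.3983) = sign(-2.3983)*max(|-2.3983| - 1.27, 0) = -1.1283
prox(7.0507) = sign(7.0507)*max(|7.0507| - 1.27, 0) = 5.7807
prox(2.282) = sign(2.282)*max(|2.282| - 1.27, 0) = 1.012
prox(x) = [-1.1283, 5.7807, 1.012]
||prox(x)||_1 = 1.1283 + 5.7807 + 1.012 = 7.921


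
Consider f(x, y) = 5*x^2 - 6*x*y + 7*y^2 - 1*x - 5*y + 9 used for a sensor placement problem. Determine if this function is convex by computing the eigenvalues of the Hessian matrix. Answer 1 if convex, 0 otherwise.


The Hessian of f(x,y) = 5*x^2 - 6*x*y + 7*y^2 - 1*x - 5*y + 9 is:
H = [[10, -6], [-6, 14]]
Trace = 10 + 14 = 24
Determinant = 10*14 - (-6)^2 = 104
Discriminant = (24)^2 - 4*104 = 160.0
Eigenvalues: lambda_1 = 5.6754, lambda_2 = 18.3246
The function is convex.

1


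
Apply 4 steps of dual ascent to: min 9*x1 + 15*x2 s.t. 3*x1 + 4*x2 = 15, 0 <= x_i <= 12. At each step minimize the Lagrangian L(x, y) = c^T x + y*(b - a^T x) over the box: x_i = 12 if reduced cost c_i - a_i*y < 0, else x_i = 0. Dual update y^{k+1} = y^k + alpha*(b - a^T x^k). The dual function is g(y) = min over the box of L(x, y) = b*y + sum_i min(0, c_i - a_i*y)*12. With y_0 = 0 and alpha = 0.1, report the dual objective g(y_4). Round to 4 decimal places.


Dual ascent for LP: min 9*x1 + 15*x2, 3*x1 + 4*x2 = 15, 0 <= x_i <= 12
Step 1: y^k = 0.0, reduced costs: (9.0, 15.0)
  x^k = (0.0, 0.0), subgradient = b - a^T x = 15.0
  y^{k+1} = 0.0 + 0.1*15.0 = 1.5
Step 2: y^k = 1.5, reduced costs: (4.5, 9.0)
  x^k = (0.0, 0.0), subgradient = b - a^T x = 15.0
  y^{k+1} = 1.5 + 0.1*15.0 = 3.0
Step 3: y^k = 3.0, reduced costs: (0.0, 3.0)
  x^k = (0.0, 0.0), subgradient = b - a^T x = 15.0
  y^{k+1} = 3.0 + 0.1*15.0 = 4.5
Step 4: y^k = 4.5, reduced costs: (-4.5, -3.0)
  x^k = (12.0, 12.0), subgradient = b - a^T x = -69.0
  y^{k+1} = 4.5 + 0.1*-69.0 = -2.4
Dual objective at y_4 = -2.4: reduced costs (16.2, 24.6), box minimizer x = (0.0, 0.0)
g(y_4) = b*y + (c1 - a1*y)*x1 + (c2 - a2*y)*x2 = 15*(-2.4) + 16.2*0.0 + 24.6*0.0 = -36.0 + 0.0 + 0.0 = -36.0


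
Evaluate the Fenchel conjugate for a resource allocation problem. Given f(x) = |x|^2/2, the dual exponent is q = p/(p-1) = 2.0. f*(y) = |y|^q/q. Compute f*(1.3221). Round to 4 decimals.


The conjugate exponent q satisfies 1/p + 1/q = 1.
p = 2, so q = 2/(2 - 1) = 2.0
|y|^q = 1.3221^2.0 = 1.7479
f*(1.3221) = 1.7479 / 2.0 = 0.874


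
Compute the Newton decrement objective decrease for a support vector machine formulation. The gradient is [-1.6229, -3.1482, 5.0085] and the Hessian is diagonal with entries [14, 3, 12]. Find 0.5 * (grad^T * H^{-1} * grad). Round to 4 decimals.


Step 1: H is diagonal, so H^(-1) * g = [-0.1159, -1.0494, 0.4174].
Step 2: g^T H^(-1) g = sum_i g_i^2 / H_ii
  = (-1.6229)^2/14 + (-3.1482)^2/3 + (5.0085)^2/12
  = 0.1881 + 3.3037 + 2.0904 = 5.5823
Step 3: Objective decrease = 0.5 * g^T H^(-1) g = 2.7911


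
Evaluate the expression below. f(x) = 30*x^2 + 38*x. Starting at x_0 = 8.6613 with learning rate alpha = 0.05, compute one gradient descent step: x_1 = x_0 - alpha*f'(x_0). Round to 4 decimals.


We compute the gradient at x_0 and apply the update.
f'(x) = 60*x + 38
f'(8.6613) = 60*8.6613 + 38 = 557.678
x_1 = 8.6613 - 0.05*557.678 = -19.2226


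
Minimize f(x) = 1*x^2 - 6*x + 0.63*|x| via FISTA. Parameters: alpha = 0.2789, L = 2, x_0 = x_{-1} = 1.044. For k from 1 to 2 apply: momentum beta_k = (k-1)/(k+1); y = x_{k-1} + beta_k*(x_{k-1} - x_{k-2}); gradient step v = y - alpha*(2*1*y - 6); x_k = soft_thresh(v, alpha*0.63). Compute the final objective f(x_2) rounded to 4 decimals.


FISTA on f(x) = 1*x^2 - 6*x + 0.63*|x|
L = 2, alpha = 0.2789
Iteration 1: beta = 0.0, y = 1.044 + 0.0*(1.044 - 1.044) = 1.044
  grad(y) = -3.912, v = y - alpha*grad = 2.1351
  prox(v) = soft_thresh(2.1351, 0.1757) = 1.9593
Iteration 2: beta = 0.3333, y = 1.9593 + 0.3333*(1.9593 - 1.044) = 2.2645
  grad(y) = -1.4711, v = y - alpha*grad = 2.6747
  prox(v) = soft_thresh(2.6747, 0.1757) = 2.499
f(x_2) = 1*2.499^2 - 6*2.499 + 0.63*|2.499| = -7.1746


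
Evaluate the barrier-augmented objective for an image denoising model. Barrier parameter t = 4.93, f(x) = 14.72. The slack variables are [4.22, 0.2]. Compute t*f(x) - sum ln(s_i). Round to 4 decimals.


Step 1: Compute log-barrier.
ln values: [1.4398, -1.6094]
phi = -(1.4398 - 1.6094) = 0.1696
Step 2: Compute augmented objective.
t*f(x) = 4.93*14.72 = 72.5696
Total = 72.5696 + 0.1696 = 72.7392


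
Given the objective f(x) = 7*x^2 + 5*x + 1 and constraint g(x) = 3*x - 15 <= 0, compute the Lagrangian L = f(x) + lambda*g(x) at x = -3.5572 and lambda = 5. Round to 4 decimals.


Step 1: Evaluate f(x).
f(-3.5572) = 7*(-3.5572)^2 + 5*(-3.5572) + 1 = 71.7897
Step 2: Evaluate g(x).
g(-3.5572) = 3*-3.5572 - 15 = -25.6716
Step 3: Compute Lagrangian.
L = 71.7897 + 5*-25.6716 = -56.5683


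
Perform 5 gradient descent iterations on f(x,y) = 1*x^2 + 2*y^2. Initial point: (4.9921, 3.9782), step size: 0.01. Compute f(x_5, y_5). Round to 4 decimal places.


Gradient descent on f(x,y) = 1*x^2 + 2*y^2.
Starting point: (4.9921, 3.9782), alpha = 0.01
Step 1: grad_x = 2*1*4.9921 = 9.9842, grad_y = 2*2*3.9782 = 15.9128
  x_1 = 4.9921 - 0.01*9.9842 = 4.8923
  y_1 = 3.9782 - 0.01*15.9128 = 3.8191
Step 2: grad_x = 2*1*4.8923 = 9.7845, grad_y = 2*2*3.8191 = 15.2763
  x_2 = 4.8923 - 0.01*9.7845 = 4.7944
  y_2 = 3.8191 - 0.01*15.2763 = 3.6663
Step 3: grad_x = 2*1*4.7944 = 9.5888, grad_y = 2*2*3.6663 = 14.6652
  x_3 = 4.7944 - 0.01*9.5888 = 4.6985
  y_3 = 3.6663 - 0.01*14.6652 = 3.5197
Step 4: grad_x = 2*1*4.6985 = 9.397, grad_y = 2*2*3.5197 = 14.0786
  x_4 = 4.6985 - 0.01*9.397 = 4.6046
  y_4 = 3.5197 - 0.01*14.0786 = 3.3789
Step 5: grad_x = 2*1*4.6046 = 9.2091, grad_y = 2*2*3.3789 = 13.5155
  x_5 = 4.6046 - 0.01*9.2091 = 4.5125
  y_5 = 3.3789 - 0.01*13.5155 = 3.2437
f(4.5125, 3.2437) = 1*4.5125^2 + 2*3.2437^2 = 41.4057


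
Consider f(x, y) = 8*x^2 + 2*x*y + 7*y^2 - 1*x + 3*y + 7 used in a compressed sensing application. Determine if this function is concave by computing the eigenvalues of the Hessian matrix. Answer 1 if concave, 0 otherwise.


The Hessian of f(x,y) = 8*x^2 + 2*x*y + 7*y^2 - 1*x + 3*y + 7 is:
H = [[16, 2], [2, 14]]
Trace = 16 + 14 = 30
Determinant = 16*14 - (2)^2 = 220
Discriminant = (30)^2 - 4*220 = 20.0
Eigenvalues: lambda_1 = 12.7639, lambda_2 = 17.2361
The function is not concave.

0


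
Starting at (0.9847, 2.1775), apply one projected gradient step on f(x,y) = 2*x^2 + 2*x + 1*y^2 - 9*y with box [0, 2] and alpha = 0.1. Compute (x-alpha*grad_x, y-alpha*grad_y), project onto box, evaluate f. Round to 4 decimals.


Step 1: Compute gradient at (0.9847, 2.1775).
grad_x = 2*2*0.9847 + 2 = 5.9388
grad_y = 2*1*2.1775 - 9 = -4.645
Step 2: Gradient step.
x_raw = 0.9847 - 0.1*5.9388 = 0.3908
y_raw = 2.1775 - 0.1*-4.645 = 2.642
Step 3: Project onto [0, 2].
x_proj = clip(0.3908) = 0.3908
y_proj = clip(2.642) = 2.0
Step 4: Evaluate f.
f(0.3908, 2.0) = -12.9129


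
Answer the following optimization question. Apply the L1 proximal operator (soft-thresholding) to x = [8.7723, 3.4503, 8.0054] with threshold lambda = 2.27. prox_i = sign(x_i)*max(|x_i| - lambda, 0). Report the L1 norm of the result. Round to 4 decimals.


Soft-thresholding with lambda = 2.27:
prox(8.7723) = sign(8.7723)*max(|8.7723| - 2.27, 0) = 6.5023
prox(3.4503) = sign(3.4503)*max(|3.4503| - 2.27, 0) = 1.1803
prox(8.0054) = sign(8.0054)*max(|8.0054| - 2.27, 0) = 5.7354
prox(x) = [6.5023, 1.1803, 5.7354]
||prox(x)||_1 = 6.5023 + 1.1803 + 5.7354 = 13.418


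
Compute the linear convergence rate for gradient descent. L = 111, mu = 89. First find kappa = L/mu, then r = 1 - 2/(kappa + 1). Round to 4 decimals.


Step 1: Compute the condition number.
kappa = L/mu = 111/89 = 1.2472
Step 2: Compute the convergence rate.
r = 1 - 2/(kappa + 1) = 1 - 2*mu/(L + mu) = (L - mu)/(L + mu) = 22/200 = 0.11


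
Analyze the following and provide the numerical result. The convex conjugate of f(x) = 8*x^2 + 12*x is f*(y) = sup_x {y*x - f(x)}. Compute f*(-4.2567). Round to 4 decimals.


f*(y) = sup_x {y*x - a*x^2 - b*x} = sup_x {(y-b)*x - a*x^2}
FOC: (y - b) - 2a*x = 0 => x* = (y - b)/(2a)
x* = (-4.2567 - 12)/(2*8) = -1.016
f*(-4.2567) = (y-b)^2/(4a) = (-4.2567 - 12)^2/(4*8)
= 264.2803/32 = 8.2588


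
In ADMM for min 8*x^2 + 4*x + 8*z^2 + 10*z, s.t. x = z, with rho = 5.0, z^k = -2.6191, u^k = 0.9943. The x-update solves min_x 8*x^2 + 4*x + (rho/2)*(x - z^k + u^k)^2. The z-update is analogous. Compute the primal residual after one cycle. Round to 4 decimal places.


ADMM iteration with rho = 5.0, z^k = -2.6191, u^k = 0.9943
Step 1: x-update.
Minimize 8*x^2 + 4*x + (5.0/2)*(x + 2.6191 + 0.9943)^2
FOC: (2*8 + 5.0)*x = -4 + 5.0*(-2.6191 - 0.9943)
x^{k+1} = -1.0508
Step 2: z-update.
Minimize 8*z^2 + 10*z + (5.0/2)*(-1.0508 - z + 0.9943)^2
FOC: (2*8 + 5.0)*z = -10 + 5.0*(-1.0508 + 0.9943)
z^{k+1} = -0.4896
Step 3: u-update.
u^{k+1} = 0.9943 - 1.0508 + 0.4896 = 0.4331
Step 4: Primal residual = |-1.0508 + 0.4896| = 0.5612


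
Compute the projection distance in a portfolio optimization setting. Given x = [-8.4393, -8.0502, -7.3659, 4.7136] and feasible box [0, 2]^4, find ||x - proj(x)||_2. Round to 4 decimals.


Project each component onto [0, 2].
clip(-8.4393) = 0.0, clip(-8.0502) = 0.0, clip(-7.3659) = 0.0, clip(4.7136) = 2.0
Projection = [0.0, 0.0, 0.0, 2.0]
Squared diffs: [71.2218, 64.8057, 54.2565, 7.3636]
Distance = sqrt(197.6476) = 14.0587


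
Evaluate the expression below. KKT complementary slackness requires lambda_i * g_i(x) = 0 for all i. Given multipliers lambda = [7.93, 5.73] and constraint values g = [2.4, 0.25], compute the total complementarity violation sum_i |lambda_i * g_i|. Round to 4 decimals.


KKT complementary slackness check:
lambda_1 * g_1 = 7.93 * 2.4 = 19.032
lambda_2 * g_2 = 5.73 * 0.25 = 1.4325
Total violation = 19.032 + 1.4325 = 20.4645


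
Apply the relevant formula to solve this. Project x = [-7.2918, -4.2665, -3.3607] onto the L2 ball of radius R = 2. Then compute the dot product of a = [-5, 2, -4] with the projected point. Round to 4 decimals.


Step 1: Compute ||x|| (intermediates to 6 decimals).
||x|| = sqrt((-7.2918)^2 + (-4.2665)^2 + (-3.3607)^2) = 9.092177
Step 2: Project.
Since ||x|| > R, scale = R/||x|| = 2/9.092177 = 0.219969, proj(x) = scale * x
proj(x) = [-1.60397, -0.938498, -0.73925]
Step 3: Dot product.
a^T * proj(x) = -5*(-1.60397) + 2*(-0.938498) - 4*(-0.73925) = 9.0999


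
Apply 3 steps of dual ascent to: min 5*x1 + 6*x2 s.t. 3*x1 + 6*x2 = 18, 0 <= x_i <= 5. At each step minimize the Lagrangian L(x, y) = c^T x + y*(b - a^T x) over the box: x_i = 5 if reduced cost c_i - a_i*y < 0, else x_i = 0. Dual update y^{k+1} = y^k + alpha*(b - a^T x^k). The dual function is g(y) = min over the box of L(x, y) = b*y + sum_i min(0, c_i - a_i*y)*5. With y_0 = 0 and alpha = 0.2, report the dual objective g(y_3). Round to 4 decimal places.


Dual ascent for LP: min 5*x1 + 6*x2, 3*x1 + 6*x2 = 18, 0 <= x_i <= 5
Step 1: y^k = 0.0, reduced costs: (5.0, 6.0)
  x^k = (0.0, 0.0), subgradient = b - a^T x = 18.0
  y^{k+1} = 0.0 + 0.2*18.0 = 3.6
Step 2: y^k = 3.6, reduced costs: (-5.8, -15.6)
  x^k = (5.0, 5.0), subgradient = b - a^T x = -27.0
  y^{k+1} = 3.6 + 0.2*-27.0 = -1.8
Step 3: y^k = -1.8, reduced costs: (10.4, 16.8)
  x^k = (0.0, 0.0), subgradient = b - a^T x = 18.0
  y^{k+1} = -1.8 + 0.2*18.0 = 1.8
Dual objective at y_3 = 1.8: reduced costs (-0.4, -4.8), box minimizer x = (5.0, 5.0)
g(y_3) = b*y + (c1 - a1*y)*x1 + (c2 - a2*y)*x2 = 18*1.8 + (-0.4)*5.0 + (-4.8)*5.0 = 32.4 - 2.0 - 24.0 = 6.4


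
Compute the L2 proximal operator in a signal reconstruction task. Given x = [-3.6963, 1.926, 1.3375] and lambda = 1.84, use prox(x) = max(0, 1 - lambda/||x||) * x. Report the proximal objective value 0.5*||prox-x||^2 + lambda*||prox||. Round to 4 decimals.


Step 1: Compute ||x||.
||x|| = 4.3773
Step 2: Compute scaling factor.
scale = max(0, 1 - 1.84/4.3773) = 0.5797
Step 3: prox(x) = [-2.1426, 1.1164, 0.7753]
||prox(x)|| = 2.5373
Step 4: Proximal objective.
0.5*||prox-x||^2 = 1.6928
lambda*||prox|| = 4.6686
Total = 6.3615


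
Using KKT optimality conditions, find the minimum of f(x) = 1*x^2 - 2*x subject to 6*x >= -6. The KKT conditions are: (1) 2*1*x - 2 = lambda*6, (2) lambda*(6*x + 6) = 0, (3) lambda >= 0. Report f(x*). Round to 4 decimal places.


Step 1: Try lambda = 0 (constraint inactive).
Stationarity: 2*1*x - 2 = 0
x* = 2/(2*1) = 1.0
Check constraint: 6*1.0 = 6.0 >= -6 -- satisfied.
Step 2: Compute optimal value.
f(x*) = 1*1.0^2 - 2*1.0 = -1.0


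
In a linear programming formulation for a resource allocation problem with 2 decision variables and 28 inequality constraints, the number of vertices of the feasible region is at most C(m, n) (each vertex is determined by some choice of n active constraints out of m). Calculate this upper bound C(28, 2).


Each vertex corresponds to some choice of n active constraints out of m, so the number of vertices is at most C(m, n) = m! / (n!(m-n)!).
m = 28, n = 2
Numerator: 28 * 27
Denominator: 2! = 2
C(28, 2) = 378


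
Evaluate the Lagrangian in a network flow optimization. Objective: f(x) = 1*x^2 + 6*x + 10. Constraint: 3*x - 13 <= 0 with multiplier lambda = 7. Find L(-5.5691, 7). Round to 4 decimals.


Step 1: Evaluate f(x).
f(-5.5691) = 1*(-5.5691)^2 + 6*(-5.5691) + 10 = 7.6003
Step 2: Evaluate g(x).
g(-5.5691) = 3*-5.5691 - 13 = -29.7073
Step 3: Compute Lagrangian.
L = 7.6003 + 7*-29.7073 = -200.3508


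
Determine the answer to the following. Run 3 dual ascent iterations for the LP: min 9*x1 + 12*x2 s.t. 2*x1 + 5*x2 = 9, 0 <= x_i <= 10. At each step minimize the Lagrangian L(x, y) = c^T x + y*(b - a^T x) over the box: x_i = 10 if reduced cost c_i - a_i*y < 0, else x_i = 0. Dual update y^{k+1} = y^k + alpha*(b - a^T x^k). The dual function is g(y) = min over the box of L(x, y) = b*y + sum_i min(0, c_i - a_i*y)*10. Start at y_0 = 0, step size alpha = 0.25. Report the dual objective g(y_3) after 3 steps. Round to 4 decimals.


Dual ascent for LP: min 9*x1 + 12*x2, 2*x1 + 5*x2 = 9, 0 <= x_i <= 10
Step 1: y^k = 0.0, reduced costs: (9.0, 12.0)
  x^k = (0.0, 0.0), subgradient = b - a^T x = 9.0
  y^{k+1} = 0.0 + 0.25*9.0 = 2.25
Step 2: y^k = 2.25, reduced costs: (4.5, 0.75)
  x^k = (0.0, 0.0), subgradient = b - a^T x = 9.0
  y^{k+1} = 2.25 + 0.25*9.0 = 4.5
Step 3: y^k = 4.5, reduced costs: (0.0, -10.5)
  x^k = (0.0, 10.0), subgradient = b - a^T x = -41.0
  y^{k+1} = 4.5 + 0.25*-41.0 = -5.75
Dual objective at y_3 = -5.75: reduced costs (20.5, 40.75), box minimizer x = (0.0, 0.0)
g(y_3) = b*y + (c1 - a1*y)*x1 + (c2 - a2*y)*x2 = 9*(-5.75) + 20.5*0.0 + 40.75*0.0 = -51.75 + 0.0 + 0.0 = -51.75


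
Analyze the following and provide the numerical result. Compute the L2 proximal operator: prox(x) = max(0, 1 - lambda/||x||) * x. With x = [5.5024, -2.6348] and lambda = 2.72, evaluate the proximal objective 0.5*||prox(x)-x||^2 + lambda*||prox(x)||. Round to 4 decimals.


Step 1: Compute ||x||.
||x|| = 6.1007
Step 2: Compute scaling factor.
scale = max(0, 1 - 2.72/6.1007) = 0.5541
Step 3: prox(x) = [3.0492, -1.4601]
||prox(x)|| = 3.3807
Step 4: Proximal objective.
0.5*||prox-x||^2 = 3.6992
lambda*||prox|| = 9.1955
Total = 12.8947


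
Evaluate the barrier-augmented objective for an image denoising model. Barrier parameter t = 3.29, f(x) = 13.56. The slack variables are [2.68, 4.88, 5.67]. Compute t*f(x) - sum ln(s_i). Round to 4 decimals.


Step 1: Compute log-barrier.
ln values: [0.9858, 1.5851, 1.7352]
phi = -(0.9858 + 1.5851 + 1.7352) = -4.3062
Step 2: Compute augmented objective.
t*f(x) = 3.29*13.56 = 44.6124
Total = 44.6124 - 4.3062 = 40.3062


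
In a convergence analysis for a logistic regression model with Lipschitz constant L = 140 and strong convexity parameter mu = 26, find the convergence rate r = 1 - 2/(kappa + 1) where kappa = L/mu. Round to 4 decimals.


Step 1: Compute the condition number.
kappa = L/mu = 140/26 = 5.3846
Step 2: Compute the convergence rate.
r = 1 - 2/(kappa + 1) = 1 - 2*mu/(L + mu) = (L - mu)/(L + mu) = 114/166 = 0.6867


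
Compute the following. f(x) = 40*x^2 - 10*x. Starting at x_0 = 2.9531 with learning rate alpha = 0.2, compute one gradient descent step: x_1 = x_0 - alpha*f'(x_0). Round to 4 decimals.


We compute the gradient at x_0 and apply the update.
f'(x) = 80*x - 10
f'(2.9531) = 80*2.9531 - 10 = 226.248
x_1 = 2.9531 - 0.2*226.248 = -42.2965


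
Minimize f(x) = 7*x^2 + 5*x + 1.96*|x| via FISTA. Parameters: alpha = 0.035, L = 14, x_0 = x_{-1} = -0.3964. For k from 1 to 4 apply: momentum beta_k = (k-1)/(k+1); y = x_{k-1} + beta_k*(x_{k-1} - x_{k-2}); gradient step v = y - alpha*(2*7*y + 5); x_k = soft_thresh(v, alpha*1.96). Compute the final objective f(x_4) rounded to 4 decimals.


FISTA on f(x) = 7*x^2 + 5*x + 1.96*|x|
L = 14, alpha = 0.035
Iteration 1: beta = 0.0, y = -0.3964 + 0.0*(-0.3964 + 0.3964) = -0.3964
  grad(y) = -0.5496, v = y - alpha*grad = -0.3772
  prox(v) = soft_thresh(-0.3772, 0.0686) = -0.3086
Iteration 2: beta = 0.3333, y = -0.3086 + 0.3333*(-0.3086 + 0.3964) = -0.2793
  grad(y) = 1.09, v = y - alpha*grad = -0.3174
  prox(v) = soft_thresh(-0.3174, 0.0686) = -0.2488
Iteration 3: beta = 0.5, y = -0.2488 + 0.5*(-0.2488 + 0.3086) = -0.219
  grad(y) = 1.9344, v = y - alpha*grad = -0.2867
  prox(v) = soft_thresh(-0.2867, 0.0686) = -0.2181
Iteration 4: beta = 0.6, y = -0.2181 + 0.6*(-0.2181 + 0.2488) = -0.1996
  grad(y) = 2.2053, v = y - alpha*grad = -0.2768
  prox(v) = soft_thresh(-0.2768, 0.0686) = -0.2082
f(x_4) = 7*(-0.2082)^2 + 5*(-0.2082) + 1.96*|-0.2082| = -0.3295


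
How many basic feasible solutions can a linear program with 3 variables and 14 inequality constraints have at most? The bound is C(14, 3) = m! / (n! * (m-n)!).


Each vertex corresponds to some choice of n active constraints out of m, so the number of vertices is at most C(m, n) = m! / (n!(m-n)!).
m = 14, n = 3
Numerator: 14 * 13 * 12
Denominator: 3! = 6
C(14, 3) = 364


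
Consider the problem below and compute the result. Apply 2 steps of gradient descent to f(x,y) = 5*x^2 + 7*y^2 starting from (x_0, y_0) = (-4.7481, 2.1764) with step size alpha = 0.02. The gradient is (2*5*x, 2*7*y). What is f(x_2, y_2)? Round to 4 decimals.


Gradient descent on f(x,y) = 5*x^2 + 7*y^2.
Starting point: (-4.7481, 2.1764), alpha = 0.02
Step 1: grad_x = 2*5*-4.7481 = -47.481, grad_y = 2*7*2.1764 = 30.4696
  x_1 = -4.7481 - 0.02*-47.481 = -3.7985
  y_1 = 2.1764 - 0.02*30.4696 = 1.567
Step 2: grad_x = 2*5*-3.7985 = -37.9848, grad_y = 2*7*1.567 = 21.9381
  x_2 = -3.7985 - 0.02*-37.9848 = -3.0388
  y_2 = 1.567 - 0.02*21.9381 = 1.1282
f(-3.0388, 1.1282) = 5*(-3.0388)^2 + 7*1.1282^2 = 55.0816


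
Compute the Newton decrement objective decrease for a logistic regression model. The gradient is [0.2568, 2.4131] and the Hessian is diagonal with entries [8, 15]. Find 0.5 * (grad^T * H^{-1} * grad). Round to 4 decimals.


Step 1: H is diagonal, so H^(-1) * g = [0.0321, 0.1609].
Step 2: g^T H^(-1) g = sum_i g_i^2 / H_ii
  = (0.2568)^2/8 + (2.4131)^2/15
  = 0.0082 + 0.3882 = 0.3964
Step 3: Objective decrease = 0.5 * g^T H^(-1) g = 0.1982


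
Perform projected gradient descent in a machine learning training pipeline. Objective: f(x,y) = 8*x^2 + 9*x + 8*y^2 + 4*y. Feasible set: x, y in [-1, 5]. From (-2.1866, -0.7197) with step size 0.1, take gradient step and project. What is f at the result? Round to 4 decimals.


Step 1: Compute gradient at (-2.1866, -0.7197).
grad_x = 2*8*-2.1866 + 9 = -25.9856
grad_y = 2*8*-0.7197 + 4 = -7.5152
Step 2: Gradient step.
x_raw = -2.1866 - 0.1*-25.9856 = 0.412
y_raw = -0.7197 - 0.1*-7.5152 = 0.0318
Step 3: Project onto [-1, 5].
x_proj = clip(0.412) = 0.412
y_proj = clip(0.0318) = 0.0318
Step 4: Evaluate f.
f(0.412, 0.0318) = 5.2007


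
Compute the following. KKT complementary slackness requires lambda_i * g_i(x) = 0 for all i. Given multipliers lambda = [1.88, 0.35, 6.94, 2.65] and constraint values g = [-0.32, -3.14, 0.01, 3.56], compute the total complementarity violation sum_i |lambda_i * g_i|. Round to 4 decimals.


KKT complementary slackness check:
lambda_1 * g_1 = 1.88 * -0.32 = -0.6016
lambda_2 * g_2 = 0.35 * -3.14 = -1.099
lambda_3 * g_3 = 6.94 * 0.01 = 0.0694
lambda_4 * g_4 = 2.65 * 3.56 = 9.434
Total violation = 0.6016 + 1.099 + 0.0694 + 9.434 = 11.204


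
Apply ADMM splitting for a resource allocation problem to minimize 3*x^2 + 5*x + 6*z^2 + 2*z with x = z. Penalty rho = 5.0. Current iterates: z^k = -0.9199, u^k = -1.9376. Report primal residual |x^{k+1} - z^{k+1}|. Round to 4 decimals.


ADMM iteration with rho = 5.0, z^k = -0.9199, u^k = -1.9376
Step 1: x-update.
Minimize 3*x^2 + 5*x + (5.0/2)*(x + 0.9199 - 1.9376)^2
FOC: (2*3 + 5.0)*x = -5 + 5.0*(-0.9199 + 1.9376)
x^{k+1} = 0.008
Step 2: z-update.
Minimize 6*z^2 + 2*z + (5.0/2)*(0.008 - z - 1.9376)^2
FOC: (2*6 + 5.0)*z = -2 + 5.0*(0.008 - 1.9376)
z^{k+1} = -0.6852
Step 3: u-update.
u^{k+1} = -1.9376 + 0.008 + 0.6852 = -1.2444
Step 4: Primal residual = |0.008 + 0.6852| = 0.6932


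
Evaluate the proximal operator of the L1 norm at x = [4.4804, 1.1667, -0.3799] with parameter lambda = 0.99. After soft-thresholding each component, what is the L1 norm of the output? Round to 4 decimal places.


Soft-thresholding with lambda = 0.99:
prox(4.4804) = sign(4.4804)*max(|4.4804| - 0.99, 0) = 3.4904
prox(1.1667) = sign(1.1667)*max(|1.1667| - 0.99, 0) = 0.1767
prox(-0.3799) = sign(-0.3799)*max(|-0.3799| - 0.99, 0) = 0.0
prox(x) = [3.4904, 0.1767, 0.0]
||prox(x)||_1 = 3.4904 + 0.1767 + 0.0 = 3.6671


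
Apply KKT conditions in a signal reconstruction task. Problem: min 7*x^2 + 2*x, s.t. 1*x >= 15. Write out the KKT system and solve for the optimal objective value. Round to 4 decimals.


Step 1: Try lambda = 0 (constraint inactive).
x_unc = -2/(2*7) = -0.1429
Check: 1*-0.1429 = -0.1429 < 15 -- violated!
Step 2: Constraint must be active: 1*x = 15
x* = 15/1 = 15.0
lambda = (2*7*15.0 + 2)/1 = 212.0
Step 3: Compute optimal value.
f(x*) = 7*15.0^2 + 2*15.0 = 1605.0


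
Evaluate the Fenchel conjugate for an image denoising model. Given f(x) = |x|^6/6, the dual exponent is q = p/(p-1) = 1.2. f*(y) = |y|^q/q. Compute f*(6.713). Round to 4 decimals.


The conjugate exponent q satisfies 1/p + 1/q = 1.
p = 6, so q = 6/(6 - 1) = 1.2
|y|^q = 6.713^1.2 = 9.8243
f*(6.713) = 9.8243 / 1.2 = 8.1869


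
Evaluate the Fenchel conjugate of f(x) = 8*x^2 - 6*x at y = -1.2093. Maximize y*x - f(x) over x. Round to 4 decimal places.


f*(y) = sup_x {y*x - a*x^2 - b*x} = sup_x {(y-b)*x - a*x^2}
FOC: (y - b) - 2a*x = 0 => x* = (y - b)/(2a)
x* = (-1.2093 + 6)/(2*8) = 0.2994
f*(-1.2093) = (y-b)^2/(4a) = (-1.2093 + 6)^2/(4*8)
= 22.9508/32 = 0.7172


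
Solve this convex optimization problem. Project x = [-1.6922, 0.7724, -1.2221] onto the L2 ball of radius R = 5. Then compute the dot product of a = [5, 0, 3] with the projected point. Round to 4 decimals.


Step 1: Compute ||x|| (intermediates to 6 decimals).
||x|| = sqrt((-1.6922)^2 + 0.7724^2 + (-1.2221)^2) = 2.225684
Step 2: Project.
Since ||x|| <= R, proj = x (no scaling needed).
proj(x) = [-1.6922, 0.7724, -1.2221]
Step 3: Dot product.
a^T * proj(x) = 5*(-1.6922) + 0*0.7724 + 3*(-1.2221) = -12.1273


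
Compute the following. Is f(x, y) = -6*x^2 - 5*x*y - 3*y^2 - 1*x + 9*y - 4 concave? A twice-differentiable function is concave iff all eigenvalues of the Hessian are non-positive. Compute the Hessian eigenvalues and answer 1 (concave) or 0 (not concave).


The Hessian of f(x,y) = -6*x^2 - 5*x*y - 3*y^2 - 1*x + 9*y - 4 is:
H = [[-12, -5], [-5, -6]]
Trace = -12 - 6 = -18
Determinant = -12*-6 - (-5)^2 = 47
Discriminant = (-18)^2 - 4*47 = 136.0
Eigenvalues: lambda_1 = -14.831, lambda_2 = -3.169
The function is concave.

1


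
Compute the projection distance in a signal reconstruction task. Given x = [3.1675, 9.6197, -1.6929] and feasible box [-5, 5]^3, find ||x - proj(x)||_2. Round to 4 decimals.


Project each component onto [-5, 5].
clip(3.1675) = 3.1675, clip(9.6197) = 5.0, clip(-1.6929) = -1.6929
Projection = [3.1675, 5.0, -1.6929]
Squared diffs: [0.0, 21.3416, 0.0]
Distance = sqrt(21.3416) = 4.6197


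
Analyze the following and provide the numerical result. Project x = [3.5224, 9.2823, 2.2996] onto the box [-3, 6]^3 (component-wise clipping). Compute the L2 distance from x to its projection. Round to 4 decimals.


Project each component onto [-3, 6].
clip(3.5224) = 3.5224, clip(9.2823) = 6.0, clip(2.2996) = 2.2996
Projection = [3.5224, 6.0, 2.2996]
Squared diffs: [0.0, 10.7735, 0.0]
Distance = sqrt(10.7735) = 3.2823


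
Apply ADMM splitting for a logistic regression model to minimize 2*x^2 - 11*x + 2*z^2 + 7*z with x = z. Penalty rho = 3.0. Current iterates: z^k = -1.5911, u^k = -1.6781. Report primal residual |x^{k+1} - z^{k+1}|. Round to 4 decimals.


ADMM iteration with rho = 3.0, z^k = -1.5911, u^k = -1.6781
Step 1: x-update.
Minimize 2*x^2 - 11*x + (3.0/2)*(x + 1.5911 - 1.6781)^2
FOC: (2*2 + 3.0)*x = 11 + 3.0*(-1.5911 + 1.6781)
x^{k+1} = 1.6087
Step 2: z-update.
Minimize 2*z^2 + 7*z + (3.0/2)*(1.6087 - z - 1.6781)^2
FOC: (2*2 + 3.0)*z = -7 + 3.0*(1.6087 - 1.6781)
z^{k+1} = -1.0297
Step 3: u-update.
u^{k+1} = -1.6781 + 1.6087 + 1.0297 = 0.9604
Step 4: Primal residual = |1.6087 + 1.0297| = 2.6385


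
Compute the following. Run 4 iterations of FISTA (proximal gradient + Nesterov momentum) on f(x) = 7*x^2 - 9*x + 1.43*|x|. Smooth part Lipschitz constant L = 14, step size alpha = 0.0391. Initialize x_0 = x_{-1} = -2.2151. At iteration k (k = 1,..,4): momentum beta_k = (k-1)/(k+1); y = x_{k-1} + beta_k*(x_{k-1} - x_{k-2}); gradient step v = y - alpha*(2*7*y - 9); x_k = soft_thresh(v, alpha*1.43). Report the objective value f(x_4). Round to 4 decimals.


FISTA on f(x) = 7*x^2 - 9*x + 1.43*|x|
L = 14, alpha = 0.0391
Iteration 1: beta = 0.0, y = -2.2151 + 0.0*(-2.2151 + 2.2151) = -2.2151
  grad(y) = -40.0114, v = y - alpha*grad = -0.6507
  prox(v) = soft_thresh(-0.6507, 0.0559) = -0.5947
Iteration 2: beta = 0.3333, y = -0.5947 + 0.3333*(-0.5947 + 2.2151) = -0.0546
  grad(y) = -9.7647, v = y - alpha*grad = 0.3272
  prox(v) = soft_thresh(0.3272, 0.0559) = 0.2713
Iteration 3: beta = 0.5, y = 0.2713 + 0.5*(0.2713 + 0.5947) = 0.7043
  grad(y) = 0.8598, v = y - alpha*grad = 0.6707
  prox(v) = soft_thresh(0.6707, 0.0559) = 0.6147
Iteration 4: beta = 0.6, y = 0.6147 + 0.6*(0.6147 - 0.2713) = 0.8208
  grad(y) = 2.4915, v = y - alpha*grad = 0.7234
  prox(v) = soft_thresh(0.7234, 0.0559) = 0.6675
f(x_4) = 7*0.6675^2 - 9*0.6675 + 1.43*|0.6675| = -1.9341


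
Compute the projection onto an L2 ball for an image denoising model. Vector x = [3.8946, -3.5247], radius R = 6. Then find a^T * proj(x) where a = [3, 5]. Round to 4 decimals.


Step 1: Compute ||x|| (intermediates to 6 decimals).
||x|| = sqrt(3.8946^2 + (-3.5247)^2) = 5.252753
Step 2: Project.
Since ||x|| <= R, proj = x (no scaling needed).
proj(x) = [3.8946, -3.5247]
Step 3: Dot product.
a^T * proj(x) = 3*3.8946 + 5*(-3.5247) = -5.9397


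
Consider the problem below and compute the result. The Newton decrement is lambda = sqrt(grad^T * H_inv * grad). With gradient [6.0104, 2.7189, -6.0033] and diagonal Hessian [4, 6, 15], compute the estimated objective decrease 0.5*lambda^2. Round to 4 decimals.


Step 1: H is diagonal, so H^(-1) * g = [1.5026, 0.4532, -0.4002].
Step 2: g^T H^(-1) g = sum_i g_i^2 / H_ii
  = (6.0104)^2/4 + (2.7189)^2/6 + (-6.0033)^2/15
  = 9.0312 + 1.2321 + 2.4026 = 12.6659
Step 3: Objective decrease = 0.5 * g^T H^(-1) g = 6.333


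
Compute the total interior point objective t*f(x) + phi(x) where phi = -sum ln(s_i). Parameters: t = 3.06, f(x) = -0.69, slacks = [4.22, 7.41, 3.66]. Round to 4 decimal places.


Step 1: Compute log-barrier.
ln values: [1.4398, 2.0028, 1.2975]
phi = -(1.4398 + 2.0028 + 1.2975) = -4.7401
Step 2: Compute augmented objective.
t*f(x) = 3.06*-0.69 = -2.1114
Total = -2.1114 - 4.7401 = -6.8515


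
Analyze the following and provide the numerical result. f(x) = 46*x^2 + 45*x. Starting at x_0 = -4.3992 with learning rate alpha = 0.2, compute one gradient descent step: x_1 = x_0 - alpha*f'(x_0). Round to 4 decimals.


We compute the gradient at x_0 and apply the update.
f'(x) = 92*x + 45
f'(-4.3992) = 92*-4.3992 + 45 = -359.7264
x_1 = -4.3992 - 0.2*-359.7264 = 67.5461


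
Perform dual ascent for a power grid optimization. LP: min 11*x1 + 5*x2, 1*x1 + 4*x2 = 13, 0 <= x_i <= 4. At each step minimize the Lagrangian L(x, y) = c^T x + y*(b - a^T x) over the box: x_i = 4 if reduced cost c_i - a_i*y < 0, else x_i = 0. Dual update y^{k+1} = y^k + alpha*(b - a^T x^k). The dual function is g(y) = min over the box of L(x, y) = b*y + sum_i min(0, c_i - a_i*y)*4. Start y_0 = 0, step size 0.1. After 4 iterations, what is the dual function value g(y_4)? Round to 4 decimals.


Dual ascent for LP: min 11*x1 + 5*x2, 1*x1 + 4*x2 = 13, 0 <= x_i <= 4
Step 1: y^k = 0.0, reduced costs: (11.0, 5.0)
  x^k = (0.0, 0.0), subgradient = b - a^T x = 13.0
  y^{k+1} = 0.0 + 0.1*13.0 = 1.3
Step 2: y^k = 1.3, reduced costs: (9.7, -0.2)
  x^k = (0.0, 4.0), subgradient = b - a^T x = -3.0
  y^{k+1} = 1.3 + 0.1*-3.0 = 1.0
Step 3: y^k = 1.0, reduced costs: (10.0, 1.0)
  x^k = (0.0, 0.0), subgradient = b - a^T x = 13.0
  y^{k+1} = 1.0 + 0.1*13.0 = 2.3
Step 4: y^k = 2.3, reduced costs: (8.7, -4.2)
  x^k = (0.0, 4.0), subgradient = b - a^T x = -3.0
  y^{k+1} = 2.3 + 0.1*-3.0 = 2.0
Dual objective at y_4 = 2.0: reduced costs (9.0, -3.0), box minimizer x = (0.0, 4.0)
g(y_4) = b*y + (c1 - a1*y)*x1 + (c2 - a2*y)*x2 = 13*2.0 + 9.0*0.0 + (-3.0)*4.0 = 26.0 + 0.0 - 12.0 = 14.0


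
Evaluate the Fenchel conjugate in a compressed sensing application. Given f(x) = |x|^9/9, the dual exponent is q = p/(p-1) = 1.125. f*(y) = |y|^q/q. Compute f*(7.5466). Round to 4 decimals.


The conjugate exponent q satisfies 1/p + 1/q = 1.
p = 9, so q = 9/(9 - 1) = 1.125
|y|^q = 7.5466^1.125 = 9.7156
f*(7.5466) = 9.7156 / 1.125 = 8.6361


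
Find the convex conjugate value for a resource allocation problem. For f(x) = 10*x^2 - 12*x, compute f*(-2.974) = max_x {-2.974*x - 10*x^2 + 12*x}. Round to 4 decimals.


f*(y) = sup_x {y*x - a*x^2 - b*x} = sup_x {(y-b)*x - a*x^2}
FOC: (y - b) - 2a*x = 0 => x* = (y - b)/(2a)
x* = (-2.974 + 12)/(2*10) = 0.4513
f*(-2.974) = (y-b)^2/(4a) = (-2.974 + 12)^2/(4*10)
= 81.4687/40 = 2.0367


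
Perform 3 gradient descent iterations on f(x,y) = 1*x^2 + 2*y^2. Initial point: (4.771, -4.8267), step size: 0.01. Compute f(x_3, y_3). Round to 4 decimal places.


Gradient descent on f(x,y) = 1*x^2 + 2*y^2.
Starting point: (4.771, -4.8267), alpha = 0.01
Step 1: grad_x = 2*1*4.771 = 9.542, grad_y = 2*2*-4.8267 = -19.3068
  x_1 = 4.771 - 0.01*9.542 = 4.6756
  y_1 = -4.8267 - 0.01*-19.3068 = -4.6336
Step 2: grad_x = 2*1*4.6756 = 9.3512, grad_y = 2*2*-4.6336 = -18.5345
  x_2 = 4.6756 - 0.01*9.3512 = 4.5821
  y_2 = -4.6336 - 0.01*-18.5345 = -4.4483
Step 3: grad_x = 2*1*4.5821 = 9.1641, grad_y = 2*2*-4.4483 = -17.7931
  x_3 = 4.5821 - 0.01*9.1641 = 4.4904
  y_3 = -4.4483 - 0.01*-17.7931 = -4.2704
f(4.4904, -4.2704) = 1*4.4904^2 + 2*(-4.2704)^2 = 56.6358


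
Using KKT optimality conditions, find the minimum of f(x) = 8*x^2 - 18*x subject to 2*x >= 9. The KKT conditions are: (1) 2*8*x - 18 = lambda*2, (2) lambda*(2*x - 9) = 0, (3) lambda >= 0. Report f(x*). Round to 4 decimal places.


Step 1: Try lambda = 0 (constraint inactive).
x_unc = 18/(2*8) = 1.125
Check: 2*1.125 = 2.25 < 9 -- violated!
Step 2: Constraint must be active: 2*x = 9
x* = 9/2 = 4.5
lambda = (2*8*4.5 - 18)/2 = 27.0
Step 3: Compute optimal value.
f(x*) = 8*4.5^2 - 18*4.5 = 81.0


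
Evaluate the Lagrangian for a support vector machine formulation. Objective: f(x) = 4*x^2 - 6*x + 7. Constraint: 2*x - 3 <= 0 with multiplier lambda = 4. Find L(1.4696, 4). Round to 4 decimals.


Step 1: Evaluate f(x).
f(1.4696) = 4*1.4696^2 - 6*1.4696 + 7 = 6.8213
Step 2: Evaluate g(x).
g(1.4696) = 2*1.4696 - 3 = -0.0608
Step 3: Compute Lagrangian.
L = 6.8213 + 4*-0.0608 = 6.5781


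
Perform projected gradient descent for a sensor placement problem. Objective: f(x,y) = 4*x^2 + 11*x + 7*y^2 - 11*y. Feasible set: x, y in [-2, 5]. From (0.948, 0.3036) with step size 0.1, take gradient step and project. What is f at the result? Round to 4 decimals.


Step 1: Compute gradient at (0.948, 0.3036).
grad_x = 2*4*0.948 + 11 = 18.584
grad_y = 2*7*0.3036 - 11 = -6.7496
Step 2: Gradient step.
x_raw = 0.948 - 0.1*18.584 = -0.9104
y_raw = 0.3036 - 0.1*-6.7496 = 0.9786
Step 3: Project onto [-2, 5].
x_proj = clip(-0.9104) = -0.9104
y_proj = clip(0.9786) = 0.9786
Step 4: Evaluate f.
f(-0.9104, 0.9786) = -10.7602


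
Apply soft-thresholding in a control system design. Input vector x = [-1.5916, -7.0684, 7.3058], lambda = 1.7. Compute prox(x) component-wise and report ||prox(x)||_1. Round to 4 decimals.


Soft-thresholding with lambda = 1.7:
prox(-1.5916) = sign(-1.5916)*max(|-1.5916| - 1.7, 0) = 0.0
prox(-7.0684) = sign(-7.0684)*max(|-7.0684| - 1.7, 0) = -5.3684
prox(7.3058) = sign(7.3058)*max(|7.3058| - 1.7, 0) = 5.6058
prox(x) = [0.0, -5.3684, 5.6058]
||prox(x)||_1 = 0.0 + 5.3684 + 5.6058 = 10.9742


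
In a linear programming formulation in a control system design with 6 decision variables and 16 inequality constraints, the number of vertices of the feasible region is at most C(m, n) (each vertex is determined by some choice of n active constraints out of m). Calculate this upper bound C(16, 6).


Each vertex corresponds to some choice of n active constraints out of m, so the number of vertices is at most C(m, n) = m! / (n!(m-n)!).
m = 16, n = 6
Numerator: 16 * 15 * 14 * 13 * 12 * 11
Denominator: 6! = 720
C(16, 6) = 8008


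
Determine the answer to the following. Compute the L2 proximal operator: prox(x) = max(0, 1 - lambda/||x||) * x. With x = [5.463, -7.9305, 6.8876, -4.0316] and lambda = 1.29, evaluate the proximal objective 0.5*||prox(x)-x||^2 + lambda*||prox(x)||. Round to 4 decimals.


Step 1: Compute ||x||.
||x|| = 12.5072
Step 2: Compute scaling factor.
scale = max(0, 1 - 1.29/12.5072) = 0.8969
Step 3: prox(x) = [4.8995, -7.1125, 6.1772, -3.6158]
||prox(x)|| = 11.2172
Step 4: Proximal objective.
0.5*||prox-x||^2 = 0.8321
lambda*||prox|| = 14.4702
Total = 15.3022


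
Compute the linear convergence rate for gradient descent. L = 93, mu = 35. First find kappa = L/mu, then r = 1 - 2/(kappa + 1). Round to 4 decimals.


Step 1: Compute the condition number.
kappa = L/mu = 93/35 = 2.6571
Step 2: Compute the convergence rate.
r = 1 - 2/(kappa + 1) = 1 - 2*mu/(L + mu) = (L - mu)/(L + mu) = 58/128 = 0.4531


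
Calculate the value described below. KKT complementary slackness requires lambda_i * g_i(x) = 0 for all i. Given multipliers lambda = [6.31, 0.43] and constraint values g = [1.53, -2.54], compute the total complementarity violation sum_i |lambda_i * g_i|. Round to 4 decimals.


KKT complementary slackness check:
lambda_1 * g_1 = 6.31 * 1.53 = 9.6543
lambda_2 * g_2 = 0.43 * -2.54 = -1.0922
Total violation = 9.6543 + 1.0922 = 10.7465


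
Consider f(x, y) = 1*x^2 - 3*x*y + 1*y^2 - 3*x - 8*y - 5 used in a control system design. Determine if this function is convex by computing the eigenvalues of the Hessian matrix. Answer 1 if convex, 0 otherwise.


The Hessian of f(x,y) = 1*x^2 - 3*x*y + 1*y^2 - 3*x - 8*y - 5 is:
H = [[2, -3], [-3, 2]]
Trace = 2 + 2 = 4
Determinant = 2*2 - (-3)^2 = -5
Discriminant = (4)^2 - 4*-5 = 36.0
Eigenvalues: lambda_1 = -1.0, lambda_2 = 5.0
The function is not convex.

0


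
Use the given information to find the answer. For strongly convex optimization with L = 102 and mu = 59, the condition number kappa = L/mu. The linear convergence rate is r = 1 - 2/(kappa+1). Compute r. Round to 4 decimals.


Step 1: Compute the condition number.
kappa = L/mu = 102/59 = 1.7288
Step 2: Compute the convergence rate.
r = 1 - 2/(kappa + 1) = 1 - 2*mu/(L + mu) = (L - mu)/(L + mu) = 43/161 = 0.2671


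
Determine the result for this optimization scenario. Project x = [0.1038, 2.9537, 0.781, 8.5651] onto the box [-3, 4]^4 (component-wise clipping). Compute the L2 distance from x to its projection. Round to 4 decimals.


Project each component onto [-3, 4].
clip(0.1038) = 0.1038, clip(2.9537) = 2.9537, clip(0.781) = 0.781, clip(8.5651) = 4.0
Projection = [0.1038, 2.9537, 0.781, 4.0]
Squared diffs: [0.0, 0.0, 0.0, 20.8401]
Distance = sqrt(20.8401) = 4.5651


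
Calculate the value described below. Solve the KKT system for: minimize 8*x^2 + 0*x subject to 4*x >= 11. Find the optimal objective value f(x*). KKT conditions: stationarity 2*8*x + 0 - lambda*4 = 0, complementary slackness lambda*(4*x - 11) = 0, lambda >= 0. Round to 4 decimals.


Step 1: Try lambda = 0 (constraint inactive).
x_unc = 0/(2*8) = 0.0
Check: 4*0.0 = 0.0 < 11 -- violated!
Step 2: Constraint must be active: 4*x = 11
x* = 11/4 = 2.75
lambda = (2*8*2.75 + 0)/4 = 11.0
Step 3: Compute optimal value.
f(x*) = 8*2.75^2 + 0*2.75 = 60.5


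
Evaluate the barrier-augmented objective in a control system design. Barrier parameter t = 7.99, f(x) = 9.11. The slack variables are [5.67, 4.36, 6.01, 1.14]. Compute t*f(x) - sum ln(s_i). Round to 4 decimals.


Step 1: Compute log-barrier.
ln values: [1.7352, 1.4725, 1.7934, 0.131]
phi = -(1.7352 + 1.4725 + 1.7934 + 0.131) = -5.1321
Step 2: Compute augmented objective.
t*f(x) = 7.99*9.11 = 72.7889
Total = 72.7889 - 5.1321 = 67.6568


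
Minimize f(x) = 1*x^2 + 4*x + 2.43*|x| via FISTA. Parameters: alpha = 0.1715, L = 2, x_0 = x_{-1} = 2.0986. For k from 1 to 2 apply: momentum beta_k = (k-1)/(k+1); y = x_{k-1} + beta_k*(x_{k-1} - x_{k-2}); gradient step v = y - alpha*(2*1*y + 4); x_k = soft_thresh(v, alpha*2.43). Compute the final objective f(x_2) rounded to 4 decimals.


FISTA on f(x) = 1*x^2 + 4*x + 2.43*|x|
L = 2, alpha = 0.1715
Iteration 1: beta = 0.0, y = 2.0986 + 0.0*(2.0986 - 2.0986) = 2.0986
  grad(y) = 8.1972, v = y - alpha*grad = 0.6928
  prox(v) = soft_thresh(0.6928, 0.4167) = 0.276
Iteration 2: beta = 0.3333, y = 0.276 + 0.3333*(0.276 - 2.0986) = -0.3315
  grad(y) = 3.337, v = y - alpha*grad = -0.9038
  prox(v) = soft_thresh(-0.9038, 0.4167) = -0.487
f(x_2) = 1*(-0.487)^2 + 4*(-0.487) + 2.43*|-0.487| = -0.5274
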